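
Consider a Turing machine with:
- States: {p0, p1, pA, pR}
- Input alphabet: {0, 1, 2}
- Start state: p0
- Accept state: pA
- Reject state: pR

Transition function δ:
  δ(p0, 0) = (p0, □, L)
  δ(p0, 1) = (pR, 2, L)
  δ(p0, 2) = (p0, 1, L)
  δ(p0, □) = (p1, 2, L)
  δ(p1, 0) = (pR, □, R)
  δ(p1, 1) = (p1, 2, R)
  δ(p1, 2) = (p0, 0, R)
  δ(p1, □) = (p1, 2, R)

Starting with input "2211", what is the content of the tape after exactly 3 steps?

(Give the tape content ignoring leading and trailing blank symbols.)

Execution trace:
Initial: [p0]2211
Step 1: δ(p0, 2) = (p0, 1, L) → [p0]□1211
Step 2: δ(p0, □) = (p1, 2, L) → [p1]□21211
Step 3: δ(p1, □) = (p1, 2, R) → 2[p1]21211

After 3 steps, the tape (ignoring leading/trailing blanks) is: 221211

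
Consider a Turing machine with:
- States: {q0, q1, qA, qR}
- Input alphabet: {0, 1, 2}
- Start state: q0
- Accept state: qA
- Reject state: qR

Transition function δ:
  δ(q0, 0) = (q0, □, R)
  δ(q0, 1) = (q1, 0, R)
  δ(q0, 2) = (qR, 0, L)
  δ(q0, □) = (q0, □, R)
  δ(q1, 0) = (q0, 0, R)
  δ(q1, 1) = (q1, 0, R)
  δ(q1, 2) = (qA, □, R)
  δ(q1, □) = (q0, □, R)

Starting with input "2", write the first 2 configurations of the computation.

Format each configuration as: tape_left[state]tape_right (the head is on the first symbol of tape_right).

Transitions applied:
Step 1: δ(q0, 2) = (qR, 0, L)

The first 2 configurations are:
[q0]2 ⊢ [qR]□0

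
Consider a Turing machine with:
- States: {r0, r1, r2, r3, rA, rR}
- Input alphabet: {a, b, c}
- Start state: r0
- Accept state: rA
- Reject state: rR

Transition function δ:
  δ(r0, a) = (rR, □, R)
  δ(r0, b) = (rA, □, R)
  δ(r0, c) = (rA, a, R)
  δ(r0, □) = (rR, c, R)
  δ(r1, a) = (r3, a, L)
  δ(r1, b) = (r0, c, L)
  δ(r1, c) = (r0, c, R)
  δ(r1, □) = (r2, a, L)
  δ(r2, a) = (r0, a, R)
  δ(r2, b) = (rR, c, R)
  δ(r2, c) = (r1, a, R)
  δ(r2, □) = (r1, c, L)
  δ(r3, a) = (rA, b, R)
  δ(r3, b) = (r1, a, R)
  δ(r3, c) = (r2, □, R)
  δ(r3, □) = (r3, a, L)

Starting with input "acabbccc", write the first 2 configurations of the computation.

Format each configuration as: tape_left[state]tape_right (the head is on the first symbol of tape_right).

Transitions applied:
Step 1: δ(r0, a) = (rR, □, R)

The first 2 configurations are:
[r0]acabbccc ⊢ □[rR]cabbccc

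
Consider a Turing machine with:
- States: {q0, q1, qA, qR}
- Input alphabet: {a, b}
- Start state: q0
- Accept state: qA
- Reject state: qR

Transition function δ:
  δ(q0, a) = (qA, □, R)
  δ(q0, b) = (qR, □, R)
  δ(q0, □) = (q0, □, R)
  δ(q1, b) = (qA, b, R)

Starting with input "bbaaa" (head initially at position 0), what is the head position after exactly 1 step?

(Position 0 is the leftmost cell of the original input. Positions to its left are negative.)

Execution trace (head position shown):
Step 0: [q0]bbaaa  (head at position 0)
Step 1: move right → □[qR]baaa  (head at position 1)

After 1 step, the head is at position 1.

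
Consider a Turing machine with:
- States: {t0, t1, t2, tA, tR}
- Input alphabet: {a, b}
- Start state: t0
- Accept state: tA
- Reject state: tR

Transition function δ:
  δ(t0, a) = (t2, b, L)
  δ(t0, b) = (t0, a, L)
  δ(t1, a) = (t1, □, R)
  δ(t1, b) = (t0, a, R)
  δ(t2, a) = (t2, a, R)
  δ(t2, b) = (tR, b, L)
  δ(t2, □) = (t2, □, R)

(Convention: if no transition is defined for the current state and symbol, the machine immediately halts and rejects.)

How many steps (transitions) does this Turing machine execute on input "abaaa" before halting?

Execution trace:
Initial: [t0]abaaa
Step 1: δ(t0, a) = (t2, b, L) → [t2]□bbaaa
Step 2: δ(t2, □) = (t2, □, R) → □[t2]bbaaa
Step 3: δ(t2, b) = (tR, b, L) → [tR]□bbaaa

The machine reaches the reject state tR and halts.

The machine executed 3 steps before halting.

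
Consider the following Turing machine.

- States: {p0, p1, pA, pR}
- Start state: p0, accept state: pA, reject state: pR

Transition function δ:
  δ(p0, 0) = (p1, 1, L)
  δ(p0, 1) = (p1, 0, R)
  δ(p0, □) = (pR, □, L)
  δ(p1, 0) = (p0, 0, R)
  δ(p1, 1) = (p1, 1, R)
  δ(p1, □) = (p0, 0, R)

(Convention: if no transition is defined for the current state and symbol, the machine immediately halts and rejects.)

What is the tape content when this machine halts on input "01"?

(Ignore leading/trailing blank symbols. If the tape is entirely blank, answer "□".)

Execution trace:
Initial: [p0]01
Step 1: δ(p0, 0) = (p1, 1, L) → [p1]□11
Step 2: δ(p1, □) = (p0, 0, R) → 0[p0]11
Step 3: δ(p0, 1) = (p1, 0, R) → 00[p1]1
Step 4: δ(p1, 1) = (p1, 1, R) → 001[p1]□
Step 5: δ(p1, □) = (p0, 0, R) → 0010[p0]□
Step 6: δ(p0, □) = (pR, □, L) → 001[pR]0□

The machine reaches the reject state pR and halts.

Final tape (ignoring leading/trailing blanks): 0010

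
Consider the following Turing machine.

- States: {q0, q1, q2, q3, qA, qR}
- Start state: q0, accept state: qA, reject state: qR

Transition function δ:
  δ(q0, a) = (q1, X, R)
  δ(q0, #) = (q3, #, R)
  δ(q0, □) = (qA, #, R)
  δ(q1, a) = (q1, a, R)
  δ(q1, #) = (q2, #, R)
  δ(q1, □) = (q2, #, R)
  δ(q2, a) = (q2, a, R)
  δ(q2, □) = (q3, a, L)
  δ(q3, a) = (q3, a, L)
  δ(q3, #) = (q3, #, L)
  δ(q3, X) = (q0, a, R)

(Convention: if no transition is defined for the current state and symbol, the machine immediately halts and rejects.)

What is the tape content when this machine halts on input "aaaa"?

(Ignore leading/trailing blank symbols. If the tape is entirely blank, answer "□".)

Execution trace:
Initial: [q0]aaaa
Step 1: δ(q0, a) = (q1, X, R) → X[q1]aaa
Step 2: δ(q1, a) = (q1, a, R) → Xa[q1]aa
Step 3: δ(q1, a) = (q1, a, R) → Xaa[q1]a
Step 4: δ(q1, a) = (q1, a, R) → Xaaa[q1]□
Step 5: δ(q1, □) = (q2, #, R) → Xaaa#[q2]□
Step 6: δ(q2, □) = (q3, a, L) → Xaaa[q3]#a
Step 7: δ(q3, #) = (q3, #, L) → Xaa[q3]a#a
Step 8: δ(q3, a) = (q3, a, L) → Xa[q3]aa#a
Step 9: δ(q3, a) = (q3, a, L) → X[q3]aaa#a
Step 10: δ(q3, a) = (q3, a, L) → [q3]Xaaa#a
Step 11: δ(q3, X) = (q0, a, R) → a[q0]aaa#a
Step 12: δ(q0, a) = (q1, X, R) → aX[q1]aa#a
Step 13: δ(q1, a) = (q1, a, R) → aXa[q1]a#a
Step 14: δ(q1, a) = (q1, a, R) → aXaa[q1]#a
Step 15: δ(q1, #) = (q2, #, R) → aXaa#[q2]a
Step 16: δ(q2, a) = (q2, a, R) → aXaa#a[q2]□
Step 17: δ(q2, □) = (q3, a, L) → aXaa#[q3]aa
Step 18: δ(q3, a) = (q3, a, L) → aXaa[q3]#aa
Step 19: δ(q3, #) = (q3, #, L) → aXa[q3]a#aa
Step 20: δ(q3, a) = (q3, a, L) → aX[q3]aa#aa
Step 21: δ(q3, a) = (q3, a, L) → a[q3]Xaa#aa
Step 22: δ(q3, X) = (q0, a, R) → aa[q0]aa#aa
Step 23: δ(q0, a) = (q1, X, R) → aaX[q1]a#aa
Step 24: δ(q1, a) = (q1, a, R) → aaXa[q1]#aa
Step 25: δ(q1, #) = (q2, #, R) → aaXa#[q2]aa
Step 26: δ(q2, a) = (q2, a, R) → aaXa#a[q2]a
Step 27: δ(q2, a) = (q2, a, R) → aaXa#aa[q2]□
Step 28: δ(q2, □) = (q3, a, L) → aaXa#a[q3]aa
Step 29: δ(q3, a) = (q3, a, L) → aaXa#[q3]aaa
Step 30: δ(q3, a) = (q3, a, L) → aaXa[q3]#aaa
Step 31: δ(q3, #) = (q3, #, L) → aaX[q3]a#aaa
Step 32: δ(q3, a) = (q3, a, L) → aa[q3]Xa#aaa
Step 33: δ(q3, X) = (q0, a, R) → aaa[q0]a#aaa
Step 34: δ(q0, a) = (q1, X, R) → aaaX[q1]#aaa
Step 35: δ(q1, #) = (q2, #, R) → aaaX#[q2]aaa
Step 36: δ(q2, a) = (q2, a, R) → aaaX#a[q2]aa
Step 37: δ(q2, a) = (q2, a, R) → aaaX#aa[q2]a
Step 38: δ(q2, a) = (q2, a, R) → aaaX#aaa[q2]□
Step 39: δ(q2, □) = (q3, a, L) → aaaX#aa[q3]aa
Step 40: δ(q3, a) = (q3, a, L) → aaaX#a[q3]aaa
Step 41: δ(q3, a) = (q3, a, L) → aaaX#[q3]aaaa
Step 42: δ(q3, a) = (q3, a, L) → aaaX[q3]#aaaa
Step 43: δ(q3, #) = (q3, #, L) → aaa[q3]X#aaaa
Step 44: δ(q3, X) = (q0, a, R) → aaaa[q0]#aaaa
Step 45: δ(q0, #) = (q3, #, R) → aaaa#[q3]aaaa
Step 46: δ(q3, a) = (q3, a, L) → aaaa[q3]#aaaa
Step 47: δ(q3, #) = (q3, #, L) → aaa[q3]a#aaaa
Step 48: δ(q3, a) = (q3, a, L) → aa[q3]aa#aaaa
Step 49: δ(q3, a) = (q3, a, L) → a[q3]aaa#aaaa
Step 50: δ(q3, a) = (q3, a, L) → [q3]aaaa#aaaa
Step 51: δ(q3, a) = (q3, a, L) → [q3]□aaaa#aaaa

No transition is defined for δ(q3, □). By convention the machine halts and rejects.

Final tape (ignoring leading/trailing blanks): aaaa#aaaa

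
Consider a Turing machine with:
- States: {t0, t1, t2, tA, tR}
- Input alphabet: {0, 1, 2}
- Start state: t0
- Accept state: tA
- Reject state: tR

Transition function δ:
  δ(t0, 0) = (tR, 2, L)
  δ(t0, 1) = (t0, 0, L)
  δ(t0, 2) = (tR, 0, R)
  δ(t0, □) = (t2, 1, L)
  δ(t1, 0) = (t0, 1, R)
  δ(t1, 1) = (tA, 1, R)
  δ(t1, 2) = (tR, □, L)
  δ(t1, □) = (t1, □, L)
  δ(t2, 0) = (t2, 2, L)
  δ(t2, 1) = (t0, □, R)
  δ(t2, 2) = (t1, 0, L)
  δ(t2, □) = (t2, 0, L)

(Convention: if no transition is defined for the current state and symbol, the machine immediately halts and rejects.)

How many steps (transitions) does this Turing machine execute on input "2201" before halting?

Execution trace:
Initial: [t0]2201
Step 1: δ(t0, 2) = (tR, 0, R) → 0[tR]201

The machine reaches the reject state tR and halts.

The machine executed 1 step before halting.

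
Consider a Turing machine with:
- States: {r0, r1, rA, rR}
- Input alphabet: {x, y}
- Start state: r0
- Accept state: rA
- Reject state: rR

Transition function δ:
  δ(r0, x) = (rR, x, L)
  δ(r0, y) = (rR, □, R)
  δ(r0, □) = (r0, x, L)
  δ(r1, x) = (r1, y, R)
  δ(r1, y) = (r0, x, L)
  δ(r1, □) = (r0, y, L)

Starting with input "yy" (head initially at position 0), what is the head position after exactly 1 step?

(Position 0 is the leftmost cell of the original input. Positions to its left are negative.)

Execution trace (head position shown):
Step 0: [r0]yy  (head at position 0)
Step 1: move right → □[rR]y  (head at position 1)

After 1 step, the head is at position 1.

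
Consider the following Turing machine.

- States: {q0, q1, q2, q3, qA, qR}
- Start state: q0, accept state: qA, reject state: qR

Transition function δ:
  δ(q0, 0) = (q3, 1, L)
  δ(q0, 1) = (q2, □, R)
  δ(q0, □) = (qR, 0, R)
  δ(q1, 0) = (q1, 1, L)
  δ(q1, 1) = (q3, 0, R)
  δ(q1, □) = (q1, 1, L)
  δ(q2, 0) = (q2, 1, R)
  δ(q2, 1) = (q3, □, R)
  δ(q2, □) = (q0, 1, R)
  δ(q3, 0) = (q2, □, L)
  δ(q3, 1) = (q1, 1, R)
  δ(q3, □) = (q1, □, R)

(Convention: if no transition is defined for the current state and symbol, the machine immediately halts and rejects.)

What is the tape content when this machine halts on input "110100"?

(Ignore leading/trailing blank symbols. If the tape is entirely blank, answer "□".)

Execution trace:
Initial: [q0]110100
Step 1: δ(q0, 1) = (q2, □, R) → □[q2]10100
Step 2: δ(q2, 1) = (q3, □, R) → □□[q3]0100
Step 3: δ(q3, 0) = (q2, □, L) → □[q2]□□100
Step 4: δ(q2, □) = (q0, 1, R) → □1[q0]□100
Step 5: δ(q0, □) = (qR, 0, R) → □10[qR]100

The machine reaches the reject state qR and halts.

Final tape (ignoring leading/trailing blanks): 10100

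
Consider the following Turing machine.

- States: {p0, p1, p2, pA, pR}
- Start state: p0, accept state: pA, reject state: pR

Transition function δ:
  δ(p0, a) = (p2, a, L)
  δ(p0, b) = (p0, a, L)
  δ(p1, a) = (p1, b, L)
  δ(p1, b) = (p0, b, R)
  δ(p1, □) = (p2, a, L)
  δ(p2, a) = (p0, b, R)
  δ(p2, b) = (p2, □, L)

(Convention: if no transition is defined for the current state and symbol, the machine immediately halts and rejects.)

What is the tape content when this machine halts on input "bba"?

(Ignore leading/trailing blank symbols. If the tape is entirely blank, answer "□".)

Execution trace:
Initial: [p0]bba
Step 1: δ(p0, b) = (p0, a, L) → [p0]□aba

No transition is defined for δ(p0, □). By convention the machine halts and rejects.

Final tape (ignoring leading/trailing blanks): aba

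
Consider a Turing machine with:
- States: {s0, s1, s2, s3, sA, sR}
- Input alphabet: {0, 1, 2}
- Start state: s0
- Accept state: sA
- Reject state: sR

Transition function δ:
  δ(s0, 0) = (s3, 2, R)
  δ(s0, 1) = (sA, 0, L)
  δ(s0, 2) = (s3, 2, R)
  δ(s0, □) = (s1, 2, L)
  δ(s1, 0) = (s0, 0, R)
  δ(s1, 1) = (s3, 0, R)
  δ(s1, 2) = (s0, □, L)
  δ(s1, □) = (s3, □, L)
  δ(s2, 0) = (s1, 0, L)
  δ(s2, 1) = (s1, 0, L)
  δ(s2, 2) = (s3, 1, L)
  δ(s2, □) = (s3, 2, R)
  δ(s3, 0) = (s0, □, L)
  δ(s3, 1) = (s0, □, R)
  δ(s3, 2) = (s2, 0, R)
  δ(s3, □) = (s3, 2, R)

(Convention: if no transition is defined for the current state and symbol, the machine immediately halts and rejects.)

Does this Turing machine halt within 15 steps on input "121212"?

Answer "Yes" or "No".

Execution trace:
Initial: [s0]121212
Step 1: δ(s0, 1) = (sA, 0, L) → [sA]□021212

The machine reaches the accept state sA and halts.
The machine halted after 1 step (within the 15-step bound).

Answer: Yes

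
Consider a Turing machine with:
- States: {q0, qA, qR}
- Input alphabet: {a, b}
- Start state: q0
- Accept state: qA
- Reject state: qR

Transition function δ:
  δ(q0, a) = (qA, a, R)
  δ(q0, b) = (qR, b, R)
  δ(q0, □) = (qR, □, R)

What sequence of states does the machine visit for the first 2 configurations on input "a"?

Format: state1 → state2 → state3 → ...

Execution trace:
Initial: [q0]a
Step 1: δ(q0, a) = (qA, a, R) → a[qA]□

The machine reaches the accept state qA and halts.

State sequence: q0 → qA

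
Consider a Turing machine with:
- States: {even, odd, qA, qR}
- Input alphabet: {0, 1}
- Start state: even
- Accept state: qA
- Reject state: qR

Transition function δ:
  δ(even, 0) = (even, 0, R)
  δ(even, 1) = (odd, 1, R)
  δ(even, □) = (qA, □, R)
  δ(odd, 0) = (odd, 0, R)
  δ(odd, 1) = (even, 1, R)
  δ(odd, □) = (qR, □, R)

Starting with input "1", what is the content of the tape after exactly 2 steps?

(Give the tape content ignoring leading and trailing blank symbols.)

Execution trace:
Initial: [even]1
Step 1: δ(even, 1) = (odd, 1, R) → 1[odd]□
Step 2: δ(odd, □) = (qR, □, R) → 1□[qR]□

The machine reaches the reject state qR and halts.

After 2 steps, the tape (ignoring leading/trailing blanks) is: 1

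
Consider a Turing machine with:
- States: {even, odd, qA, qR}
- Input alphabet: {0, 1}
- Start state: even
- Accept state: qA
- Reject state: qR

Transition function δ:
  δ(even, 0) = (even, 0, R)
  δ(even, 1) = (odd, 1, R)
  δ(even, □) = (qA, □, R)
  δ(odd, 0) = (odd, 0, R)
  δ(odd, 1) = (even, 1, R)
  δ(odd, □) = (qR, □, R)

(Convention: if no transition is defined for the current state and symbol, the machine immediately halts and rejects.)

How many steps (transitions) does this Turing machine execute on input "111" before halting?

Execution trace:
Initial: [even]111
Step 1: δ(even, 1) = (odd, 1, R) → 1[odd]11
Step 2: δ(odd, 1) = (even, 1, R) → 11[even]1
Step 3: δ(even, 1) = (odd, 1, R) → 111[odd]□
Step 4: δ(odd, □) = (qR, □, R) → 111□[qR]□

The machine reaches the reject state qR and halts.

The machine executed 4 steps before halting.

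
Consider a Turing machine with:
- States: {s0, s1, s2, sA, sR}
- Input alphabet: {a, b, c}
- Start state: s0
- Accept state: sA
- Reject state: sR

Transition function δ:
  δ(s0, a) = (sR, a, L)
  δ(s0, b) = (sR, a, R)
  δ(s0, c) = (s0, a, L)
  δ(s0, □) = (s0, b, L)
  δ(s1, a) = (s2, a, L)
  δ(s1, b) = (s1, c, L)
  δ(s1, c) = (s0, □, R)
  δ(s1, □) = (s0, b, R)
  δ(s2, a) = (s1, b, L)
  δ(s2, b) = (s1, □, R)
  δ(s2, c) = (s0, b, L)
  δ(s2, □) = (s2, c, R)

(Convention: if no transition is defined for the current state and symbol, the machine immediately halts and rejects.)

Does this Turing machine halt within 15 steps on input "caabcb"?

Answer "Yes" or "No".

Execution trace:
Initial: [s0]caabcb
Step 1: δ(s0, c) = (s0, a, L) → [s0]□aaabcb
Step 2: δ(s0, □) = (s0, b, L) → [s0]□baaabcb
Step 3: δ(s0, □) = (s0, b, L) → [s0]□bbaaabcb
Step 4: δ(s0, □) = (s0, b, L) → [s0]□bbbaaabcb
Step 5: δ(s0, □) = (s0, b, L) → [s0]□bbbbaaabcb
Step 6: δ(s0, □) = (s0, b, L) → [s0]□bbbbbaaabcb
Step 7: δ(s0, □) = (s0, b, L) → [s0]□bbbbbbaaabcb
Step 8: δ(s0, □) = (s0, b, L) → [s0]□bbbbbbbaaabcb
Step 9: δ(s0, □) = (s0, b, L) → [s0]□bbbbbbbbaaabcb
Step 10: δ(s0, □) = (s0, b, L) → [s0]□bbbbbbbbbaaabcb
Step 11: δ(s0, □) = (s0, b, L) → [s0]□bbbbbbbbbbaaabcb
Step 12: δ(s0, □) = (s0, b, L) → [s0]□bbbbbbbbbbbaaabcb
Step 13: δ(s0, □) = (s0, b, L) → [s0]□bbbbbbbbbbbbaaabcb
Step 14: δ(s0, □) = (s0, b, L) → [s0]□bbbbbbbbbbbbbaaabcb
Step 15: δ(s0, □) = (s0, b, L) → [s0]□bbbbbbbbbbbbbbaaabcb

The machine has not reached a halting state after 15 steps.
The machine did not halt within the 15-step bound.

Answer: No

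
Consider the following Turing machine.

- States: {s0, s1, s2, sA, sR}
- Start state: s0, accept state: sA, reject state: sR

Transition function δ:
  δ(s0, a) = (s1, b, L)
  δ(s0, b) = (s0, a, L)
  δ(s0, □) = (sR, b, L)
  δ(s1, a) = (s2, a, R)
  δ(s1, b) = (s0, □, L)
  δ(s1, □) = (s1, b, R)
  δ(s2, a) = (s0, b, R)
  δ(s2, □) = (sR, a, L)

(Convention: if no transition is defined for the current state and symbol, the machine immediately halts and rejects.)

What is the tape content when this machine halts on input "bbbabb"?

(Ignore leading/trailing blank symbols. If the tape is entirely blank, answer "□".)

Execution trace:
Initial: [s0]bbbabb
Step 1: δ(s0, b) = (s0, a, L) → [s0]□abbabb
Step 2: δ(s0, □) = (sR, b, L) → [sR]□babbabb

The machine reaches the reject state sR and halts.

Final tape (ignoring leading/trailing blanks): babbabb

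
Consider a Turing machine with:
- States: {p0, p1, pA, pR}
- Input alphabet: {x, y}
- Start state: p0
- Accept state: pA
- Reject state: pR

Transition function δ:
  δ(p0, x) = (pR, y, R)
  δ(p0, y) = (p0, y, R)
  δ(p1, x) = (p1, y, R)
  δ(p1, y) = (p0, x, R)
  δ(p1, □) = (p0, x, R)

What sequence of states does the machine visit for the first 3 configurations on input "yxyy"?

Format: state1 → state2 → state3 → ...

Execution trace:
Initial: [p0]yxyy
Step 1: δ(p0, y) = (p0, y, R) → y[p0]xyy
Step 2: δ(p0, x) = (pR, y, R) → yy[pR]yy

The machine reaches the reject state pR and halts.

State sequence: p0 → p0 → pR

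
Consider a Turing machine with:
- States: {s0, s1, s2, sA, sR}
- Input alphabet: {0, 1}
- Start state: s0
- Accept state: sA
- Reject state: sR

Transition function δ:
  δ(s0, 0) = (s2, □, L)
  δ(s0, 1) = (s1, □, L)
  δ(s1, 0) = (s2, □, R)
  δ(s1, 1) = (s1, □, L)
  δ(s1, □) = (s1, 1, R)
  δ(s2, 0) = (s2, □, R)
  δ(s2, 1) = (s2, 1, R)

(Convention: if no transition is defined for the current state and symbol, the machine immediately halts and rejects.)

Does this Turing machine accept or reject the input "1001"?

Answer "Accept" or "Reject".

Execution trace:
Initial: [s0]1001
Step 1: δ(s0, 1) = (s1, □, L) → [s1]□□001
Step 2: δ(s1, □) = (s1, 1, R) → 1[s1]□001
Step 3: δ(s1, □) = (s1, 1, R) → 11[s1]001
Step 4: δ(s1, 0) = (s2, □, R) → 11□[s2]01
Step 5: δ(s2, 0) = (s2, □, R) → 11□□[s2]1
Step 6: δ(s2, 1) = (s2, 1, R) → 11□□1[s2]□

No transition is defined for δ(s2, □). By convention the machine halts and rejects.

Answer: Reject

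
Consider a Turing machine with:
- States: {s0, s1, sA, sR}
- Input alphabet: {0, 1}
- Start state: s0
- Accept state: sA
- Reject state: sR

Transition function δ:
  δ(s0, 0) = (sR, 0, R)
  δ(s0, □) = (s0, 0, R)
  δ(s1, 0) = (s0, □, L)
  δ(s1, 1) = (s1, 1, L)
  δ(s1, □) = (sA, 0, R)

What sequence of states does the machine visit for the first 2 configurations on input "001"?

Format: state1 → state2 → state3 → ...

Execution trace:
Initial: [s0]001
Step 1: δ(s0, 0) = (sR, 0, R) → 0[sR]01

The machine reaches the reject state sR and halts.

State sequence: s0 → sR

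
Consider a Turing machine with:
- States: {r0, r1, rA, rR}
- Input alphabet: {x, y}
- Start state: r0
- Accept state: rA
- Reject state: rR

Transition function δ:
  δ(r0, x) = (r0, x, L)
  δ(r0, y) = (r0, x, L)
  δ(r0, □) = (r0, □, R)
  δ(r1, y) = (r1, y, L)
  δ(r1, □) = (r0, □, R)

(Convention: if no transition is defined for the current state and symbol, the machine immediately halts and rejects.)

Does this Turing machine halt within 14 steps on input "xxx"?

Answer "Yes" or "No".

Execution trace:
Initial: [r0]xxx
Step 1: δ(r0, x) = (r0, x, L) → [r0]□xxx
Step 2: δ(r0, □) = (r0, □, R) → □[r0]xxx
Step 3: δ(r0, x) = (r0, x, L) → [r0]□xxx
Step 4: δ(r0, □) = (r0, □, R) → □[r0]xxx
Step 5: δ(r0, x) = (r0, x, L) → [r0]□xxx
Step 6: δ(r0, □) = (r0, □, R) → □[r0]xxx
Step 7: δ(r0, x) = (r0, x, L) → [r0]□xxx
Step 8: δ(r0, □) = (r0, □, R) → □[r0]xxx
Step 9: δ(r0, x) = (r0, x, L) → [r0]□xxx
Step 10: δ(r0, □) = (r0, □, R) → □[r0]xxx
Step 11: δ(r0, x) = (r0, x, L) → [r0]□xxx
Step 12: δ(r0, □) = (r0, □, R) → □[r0]xxx
Step 13: δ(r0, x) = (r0, x, L) → [r0]□xxx
Step 14: δ(r0, □) = (r0, □, R) → □[r0]xxx

The machine has not reached a halting state after 14 steps.
The machine did not halt within the 14-step bound.

Answer: No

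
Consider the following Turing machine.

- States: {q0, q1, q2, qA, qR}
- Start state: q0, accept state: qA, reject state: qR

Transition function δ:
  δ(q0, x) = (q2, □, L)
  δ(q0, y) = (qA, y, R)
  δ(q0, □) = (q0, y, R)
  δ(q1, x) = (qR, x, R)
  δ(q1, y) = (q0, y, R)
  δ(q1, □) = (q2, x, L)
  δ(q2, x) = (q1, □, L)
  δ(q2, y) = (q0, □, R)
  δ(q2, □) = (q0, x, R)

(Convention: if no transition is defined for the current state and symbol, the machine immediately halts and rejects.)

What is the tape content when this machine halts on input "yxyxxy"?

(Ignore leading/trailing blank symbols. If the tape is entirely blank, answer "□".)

Execution trace:
Initial: [q0]yxyxxy
Step 1: δ(q0, y) = (qA, y, R) → y[qA]xyxxy

The machine reaches the accept state qA and halts.

Final tape (ignoring leading/trailing blanks): yxyxxy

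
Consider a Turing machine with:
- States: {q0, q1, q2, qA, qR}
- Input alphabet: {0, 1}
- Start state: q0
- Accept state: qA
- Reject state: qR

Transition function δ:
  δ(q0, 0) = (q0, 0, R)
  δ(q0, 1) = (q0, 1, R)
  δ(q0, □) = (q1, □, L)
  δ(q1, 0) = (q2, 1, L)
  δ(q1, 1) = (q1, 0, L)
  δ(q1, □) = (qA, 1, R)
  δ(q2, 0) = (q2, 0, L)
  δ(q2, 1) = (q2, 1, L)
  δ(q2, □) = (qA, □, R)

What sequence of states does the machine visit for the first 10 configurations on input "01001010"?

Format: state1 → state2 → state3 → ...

Execution trace:
Initial: [q0]01001010
Step 1: δ(q0, 0) = (q0, 0, R) → 0[q0]1001010
Step 2: δ(q0, 1) = (q0, 1, R) → 01[q0]001010
Step 3: δ(q0, 0) = (q0, 0, R) → 010[q0]01010
Step 4: δ(q0, 0) = (q0, 0, R) → 0100[q0]1010
Step 5: δ(q0, 1) = (q0, 1, R) → 01001[q0]010
Step 6: δ(q0, 0) = (q0, 0, R) → 010010[q0]10
Step 7: δ(q0, 1) = (q0, 1, R) → 0100101[q0]0
Step 8: δ(q0, 0) = (q0, 0, R) → 01001010[q0]□
Step 9: δ(q0, □) = (q1, □, L) → 0100101[q1]0□

State sequence: q0 → q0 → q0 → q0 → q0 → q0 → q0 → q0 → q0 → q1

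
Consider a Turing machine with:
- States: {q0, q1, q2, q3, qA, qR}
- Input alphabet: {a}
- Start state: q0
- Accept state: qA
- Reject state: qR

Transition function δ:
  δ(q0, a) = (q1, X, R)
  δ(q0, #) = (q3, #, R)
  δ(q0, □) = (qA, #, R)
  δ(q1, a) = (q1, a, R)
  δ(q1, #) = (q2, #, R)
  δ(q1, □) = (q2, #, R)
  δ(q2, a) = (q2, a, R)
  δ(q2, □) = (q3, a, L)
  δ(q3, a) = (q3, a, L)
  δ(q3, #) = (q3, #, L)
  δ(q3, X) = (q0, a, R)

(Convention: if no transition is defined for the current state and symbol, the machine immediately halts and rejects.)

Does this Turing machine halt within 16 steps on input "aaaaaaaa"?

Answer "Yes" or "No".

Execution trace:
Initial: [q0]aaaaaaaa
Step 1: δ(q0, a) = (q1, X, R) → X[q1]aaaaaaa
Step 2: δ(q1, a) = (q1, a, R) → Xa[q1]aaaaaa
Step 3: δ(q1, a) = (q1, a, R) → Xaa[q1]aaaaa
Step 4: δ(q1, a) = (q1, a, R) → Xaaa[q1]aaaa
Step 5: δ(q1, a) = (q1, a, R) → Xaaaa[q1]aaa
Step 6: δ(q1, a) = (q1, a, R) → Xaaaaa[q1]aa
Step 7: δ(q1, a) = (q1, a, R) → Xaaaaaa[q1]a
Step 8: δ(q1, a) = (q1, a, R) → Xaaaaaaa[q1]□
Step 9: δ(q1, □) = (q2, #, R) → Xaaaaaaa#[q2]□
Step 10: δ(q2, □) = (q3, a, L) → Xaaaaaaa[q3]#a
Step 11: δ(q3, #) = (q3, #, L) → Xaaaaaa[q3]a#a
Step 12: δ(q3, a) = (q3, a, L) → Xaaaaa[q3]aa#a
Step 13: δ(q3, a) = (q3, a, L) → Xaaaa[q3]aaa#a
Step 14: δ(q3, a) = (q3, a, L) → Xaaa[q3]aaaa#a
Step 15: δ(q3, a) = (q3, a, L) → Xaa[q3]aaaaa#a
Step 16: δ(q3, a) = (q3, a, L) → Xa[q3]aaaaaa#a

The machine has not reached a halting state after 16 steps.
The machine did not halt within the 16-step bound.

Answer: No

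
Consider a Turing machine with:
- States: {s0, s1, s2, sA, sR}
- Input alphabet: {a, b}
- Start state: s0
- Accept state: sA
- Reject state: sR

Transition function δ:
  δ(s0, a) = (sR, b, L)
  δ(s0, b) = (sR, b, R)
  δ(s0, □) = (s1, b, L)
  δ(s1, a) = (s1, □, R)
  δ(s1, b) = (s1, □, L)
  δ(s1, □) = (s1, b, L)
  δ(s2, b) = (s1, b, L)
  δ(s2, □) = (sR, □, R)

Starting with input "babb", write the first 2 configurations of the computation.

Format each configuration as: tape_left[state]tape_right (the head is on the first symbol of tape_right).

Transitions applied:
Step 1: δ(s0, b) = (sR, b, R)

The first 2 configurations are:
[s0]babb ⊢ b[sR]abb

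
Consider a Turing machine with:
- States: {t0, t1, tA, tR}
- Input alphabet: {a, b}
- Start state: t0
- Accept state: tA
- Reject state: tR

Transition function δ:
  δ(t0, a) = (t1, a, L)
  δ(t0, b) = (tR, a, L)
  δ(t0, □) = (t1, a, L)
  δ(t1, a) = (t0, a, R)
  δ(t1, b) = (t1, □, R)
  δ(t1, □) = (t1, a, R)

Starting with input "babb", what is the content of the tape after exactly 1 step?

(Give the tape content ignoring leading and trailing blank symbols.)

Execution trace:
Initial: [t0]babb
Step 1: δ(t0, b) = (tR, a, L) → [tR]□aabb

The machine reaches the reject state tR and halts.

After 1 step, the tape (ignoring leading/trailing blanks) is: aabb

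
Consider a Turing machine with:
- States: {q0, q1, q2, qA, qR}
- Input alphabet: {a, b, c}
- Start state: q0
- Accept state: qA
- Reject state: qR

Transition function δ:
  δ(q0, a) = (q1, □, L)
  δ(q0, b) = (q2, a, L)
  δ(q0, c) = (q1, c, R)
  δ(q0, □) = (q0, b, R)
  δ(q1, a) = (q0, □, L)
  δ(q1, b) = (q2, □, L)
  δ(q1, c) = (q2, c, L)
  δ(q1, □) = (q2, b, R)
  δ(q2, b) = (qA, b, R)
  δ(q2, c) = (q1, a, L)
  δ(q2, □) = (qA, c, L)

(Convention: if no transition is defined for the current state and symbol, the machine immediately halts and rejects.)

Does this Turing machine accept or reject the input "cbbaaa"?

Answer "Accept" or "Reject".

Execution trace:
Initial: [q0]cbbaaa
Step 1: δ(q0, c) = (q1, c, R) → c[q1]bbaaa
Step 2: δ(q1, b) = (q2, □, L) → [q2]c□baaa
Step 3: δ(q2, c) = (q1, a, L) → [q1]□a□baaa
Step 4: δ(q1, □) = (q2, b, R) → b[q2]a□baaa

No transition is defined for δ(q2, a). By convention the machine halts and rejects.

Answer: Reject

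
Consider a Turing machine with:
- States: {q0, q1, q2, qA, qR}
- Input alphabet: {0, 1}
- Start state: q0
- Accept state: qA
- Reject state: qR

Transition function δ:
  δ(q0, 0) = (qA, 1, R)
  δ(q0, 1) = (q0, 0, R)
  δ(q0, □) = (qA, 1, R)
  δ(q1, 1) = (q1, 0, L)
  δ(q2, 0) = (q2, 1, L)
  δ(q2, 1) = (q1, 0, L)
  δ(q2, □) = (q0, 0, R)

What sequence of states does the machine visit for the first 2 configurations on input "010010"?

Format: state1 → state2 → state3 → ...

Execution trace:
Initial: [q0]010010
Step 1: δ(q0, 0) = (qA, 1, R) → 1[qA]10010

The machine reaches the accept state qA and halts.

State sequence: q0 → qA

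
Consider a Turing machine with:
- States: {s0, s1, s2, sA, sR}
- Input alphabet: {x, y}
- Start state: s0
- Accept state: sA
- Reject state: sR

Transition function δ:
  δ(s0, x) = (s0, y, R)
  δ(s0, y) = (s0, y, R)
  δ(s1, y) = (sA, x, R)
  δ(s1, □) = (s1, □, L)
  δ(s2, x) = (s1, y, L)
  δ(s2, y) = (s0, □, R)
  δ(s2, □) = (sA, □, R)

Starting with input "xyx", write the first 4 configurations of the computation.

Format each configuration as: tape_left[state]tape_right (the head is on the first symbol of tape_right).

Transitions applied:
Step 1: δ(s0, x) = (s0, y, R)
Step 2: δ(s0, y) = (s0, y, R)
Step 3: δ(s0, x) = (s0, y, R)

The first 4 configurations are:
[s0]xyx ⊢ y[s0]yx ⊢ yy[s0]x ⊢ yyy[s0]□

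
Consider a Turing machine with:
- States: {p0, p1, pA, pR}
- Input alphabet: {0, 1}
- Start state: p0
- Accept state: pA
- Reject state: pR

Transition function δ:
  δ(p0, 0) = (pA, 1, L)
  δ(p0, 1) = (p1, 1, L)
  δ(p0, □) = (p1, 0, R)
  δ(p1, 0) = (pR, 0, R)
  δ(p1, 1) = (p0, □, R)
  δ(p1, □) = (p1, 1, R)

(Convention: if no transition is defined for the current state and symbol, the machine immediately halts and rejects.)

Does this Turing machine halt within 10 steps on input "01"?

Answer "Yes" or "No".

Execution trace:
Initial: [p0]01
Step 1: δ(p0, 0) = (pA, 1, L) → [pA]□11

The machine reaches the accept state pA and halts.
The machine halted after 1 step (within the 10-step bound).

Answer: Yes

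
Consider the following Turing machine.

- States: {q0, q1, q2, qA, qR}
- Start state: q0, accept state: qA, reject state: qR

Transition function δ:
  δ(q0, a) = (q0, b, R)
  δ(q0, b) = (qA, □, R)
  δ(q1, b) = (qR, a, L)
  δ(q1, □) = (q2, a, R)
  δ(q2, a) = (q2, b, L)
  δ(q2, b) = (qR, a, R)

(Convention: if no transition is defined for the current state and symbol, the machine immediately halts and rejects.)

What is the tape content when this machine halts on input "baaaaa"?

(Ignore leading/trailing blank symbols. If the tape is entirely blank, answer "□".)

Execution trace:
Initial: [q0]baaaaa
Step 1: δ(q0, b) = (qA, □, R) → □[qA]aaaaa

The machine reaches the accept state qA and halts.

Final tape (ignoring leading/trailing blanks): aaaaa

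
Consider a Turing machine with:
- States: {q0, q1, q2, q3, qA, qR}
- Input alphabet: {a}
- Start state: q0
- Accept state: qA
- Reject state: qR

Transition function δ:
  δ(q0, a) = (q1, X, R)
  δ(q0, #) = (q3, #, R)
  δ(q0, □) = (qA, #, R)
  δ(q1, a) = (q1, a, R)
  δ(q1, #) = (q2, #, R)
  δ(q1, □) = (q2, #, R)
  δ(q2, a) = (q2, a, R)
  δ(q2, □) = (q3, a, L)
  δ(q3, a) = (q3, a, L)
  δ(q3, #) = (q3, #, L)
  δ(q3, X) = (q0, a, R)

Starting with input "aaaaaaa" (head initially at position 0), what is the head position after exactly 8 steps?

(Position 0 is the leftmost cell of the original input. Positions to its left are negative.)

Execution trace (head position shown):
Step 0: [q0]aaaaaaa  (head at position 0)
Step 1: move right → X[q1]aaaaaa  (head at position 1)
Step 2: move right → Xa[q1]aaaaa  (head at position 2)
Step 3: move right → Xaa[q1]aaaa  (head at position 3)
Step 4: move right → Xaaa[q1]aaa  (head at position 4)
Step 5: move right → Xaaaa[q1]aa  (head at position 5)
Step 6: move right → Xaaaaa[q1]a  (head at position 6)
Step 7: move right → Xaaaaaa[q1]□  (head at position 7)
Step 8: move right → Xaaaaaa#[q2]□  (head at position 8)

After 8 steps, the head is at position 8.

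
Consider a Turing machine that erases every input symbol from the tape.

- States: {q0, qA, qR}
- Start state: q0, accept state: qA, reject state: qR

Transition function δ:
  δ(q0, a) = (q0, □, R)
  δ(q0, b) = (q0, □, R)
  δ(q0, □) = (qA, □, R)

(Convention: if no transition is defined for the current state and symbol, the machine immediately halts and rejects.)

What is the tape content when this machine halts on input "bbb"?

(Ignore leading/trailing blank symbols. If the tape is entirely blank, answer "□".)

Execution trace:
Initial: [q0]bbb
Step 1: δ(q0, b) = (q0, □, R) → □[q0]bb
Step 2: δ(q0, b) = (q0, □, R) → □□[q0]b
Step 3: δ(q0, b) = (q0, □, R) → □□□[q0]□
Step 4: δ(q0, □) = (qA, □, R) → □□□□[qA]□

The machine reaches the accept state qA and halts.

Final tape (ignoring leading/trailing blanks): □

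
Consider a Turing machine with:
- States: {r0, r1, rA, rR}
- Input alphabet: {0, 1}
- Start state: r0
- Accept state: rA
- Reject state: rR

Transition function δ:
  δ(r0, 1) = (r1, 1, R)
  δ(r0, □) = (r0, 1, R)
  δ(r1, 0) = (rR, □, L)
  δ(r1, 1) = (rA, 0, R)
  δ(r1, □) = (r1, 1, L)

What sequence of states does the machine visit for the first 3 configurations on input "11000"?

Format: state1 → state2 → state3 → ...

Execution trace:
Initial: [r0]11000
Step 1: δ(r0, 1) = (r1, 1, R) → 1[r1]1000
Step 2: δ(r1, 1) = (rA, 0, R) → 10[rA]000

The machine reaches the accept state rA and halts.

State sequence: r0 → r1 → rA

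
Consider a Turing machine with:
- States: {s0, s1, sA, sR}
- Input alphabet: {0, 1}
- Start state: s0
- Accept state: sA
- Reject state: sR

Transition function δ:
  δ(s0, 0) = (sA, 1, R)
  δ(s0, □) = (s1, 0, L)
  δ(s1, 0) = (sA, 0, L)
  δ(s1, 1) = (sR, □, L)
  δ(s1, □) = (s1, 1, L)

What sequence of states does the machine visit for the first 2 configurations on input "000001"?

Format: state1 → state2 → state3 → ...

Execution trace:
Initial: [s0]000001
Step 1: δ(s0, 0) = (sA, 1, R) → 1[sA]00001

The machine reaches the accept state sA and halts.

State sequence: s0 → sA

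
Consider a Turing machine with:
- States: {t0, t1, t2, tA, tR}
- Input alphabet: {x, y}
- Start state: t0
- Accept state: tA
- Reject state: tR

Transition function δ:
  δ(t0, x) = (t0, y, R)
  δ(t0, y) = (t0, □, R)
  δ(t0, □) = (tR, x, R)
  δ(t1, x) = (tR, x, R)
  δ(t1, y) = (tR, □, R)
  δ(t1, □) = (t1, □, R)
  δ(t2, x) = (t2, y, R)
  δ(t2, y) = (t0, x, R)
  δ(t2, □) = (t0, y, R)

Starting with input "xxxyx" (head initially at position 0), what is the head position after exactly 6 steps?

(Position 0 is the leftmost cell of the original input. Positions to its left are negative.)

Execution trace (head position shown):
Step 0: [t0]xxxyx  (head at position 0)
Step 1: move right → y[t0]xxyx  (head at position 1)
Step 2: move right → yy[t0]xyx  (head at position 2)
Step 3: move right → yyy[t0]yx  (head at position 3)
Step 4: move right → yyy□[t0]x  (head at position 4)
Step 5: move right → yyy□y[t0]□  (head at position 5)
Step 6: move right → yyy□yx[tR]□  (head at position 6)

After 6 steps, the head is at position 6.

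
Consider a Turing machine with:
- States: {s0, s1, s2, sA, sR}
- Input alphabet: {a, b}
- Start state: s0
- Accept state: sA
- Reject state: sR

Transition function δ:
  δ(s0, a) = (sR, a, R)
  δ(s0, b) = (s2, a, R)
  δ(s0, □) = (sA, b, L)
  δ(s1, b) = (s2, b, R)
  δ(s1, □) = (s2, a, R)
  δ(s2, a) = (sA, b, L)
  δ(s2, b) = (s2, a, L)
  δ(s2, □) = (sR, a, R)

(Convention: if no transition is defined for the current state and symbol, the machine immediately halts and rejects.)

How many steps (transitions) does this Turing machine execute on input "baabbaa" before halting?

Execution trace:
Initial: [s0]baabbaa
Step 1: δ(s0, b) = (s2, a, R) → a[s2]aabbaa
Step 2: δ(s2, a) = (sA, b, L) → [sA]ababbaa

The machine reaches the accept state sA and halts.

The machine executed 2 steps before halting.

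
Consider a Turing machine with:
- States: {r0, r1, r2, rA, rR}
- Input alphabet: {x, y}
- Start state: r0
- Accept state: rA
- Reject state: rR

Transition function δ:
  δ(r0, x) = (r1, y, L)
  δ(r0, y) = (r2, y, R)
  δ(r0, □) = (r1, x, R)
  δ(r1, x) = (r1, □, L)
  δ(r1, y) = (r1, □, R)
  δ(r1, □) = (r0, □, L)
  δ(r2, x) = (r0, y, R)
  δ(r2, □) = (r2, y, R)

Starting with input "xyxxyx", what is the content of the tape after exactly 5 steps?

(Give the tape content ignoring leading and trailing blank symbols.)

Execution trace:
Initial: [r0]xyxxyx
Step 1: δ(r0, x) = (r1, y, L) → [r1]□yyxxyx
Step 2: δ(r1, □) = (r0, □, L) → [r0]□□yyxxyx
Step 3: δ(r0, □) = (r1, x, R) → x[r1]□yyxxyx
Step 4: δ(r1, □) = (r0, □, L) → [r0]x□yyxxyx
Step 5: δ(r0, x) = (r1, y, L) → [r1]□y□yyxxyx

After 5 steps, the tape (ignoring leading/trailing blanks) is: y□yyxxyx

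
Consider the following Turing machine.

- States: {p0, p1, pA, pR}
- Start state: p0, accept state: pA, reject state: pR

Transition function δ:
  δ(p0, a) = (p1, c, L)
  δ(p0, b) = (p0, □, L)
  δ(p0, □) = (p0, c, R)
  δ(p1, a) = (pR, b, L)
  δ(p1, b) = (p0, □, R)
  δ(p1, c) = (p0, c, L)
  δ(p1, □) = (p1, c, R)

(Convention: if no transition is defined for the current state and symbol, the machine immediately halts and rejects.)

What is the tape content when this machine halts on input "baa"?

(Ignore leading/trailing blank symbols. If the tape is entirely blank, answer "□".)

Execution trace:
Initial: [p0]baa
Step 1: δ(p0, b) = (p0, □, L) → [p0]□□aa
Step 2: δ(p0, □) = (p0, c, R) → c[p0]□aa
Step 3: δ(p0, □) = (p0, c, R) → cc[p0]aa
Step 4: δ(p0, a) = (p1, c, L) → c[p1]cca
Step 5: δ(p1, c) = (p0, c, L) → [p0]ccca

No transition is defined for δ(p0, c). By convention the machine halts and rejects.

Final tape (ignoring leading/trailing blanks): ccca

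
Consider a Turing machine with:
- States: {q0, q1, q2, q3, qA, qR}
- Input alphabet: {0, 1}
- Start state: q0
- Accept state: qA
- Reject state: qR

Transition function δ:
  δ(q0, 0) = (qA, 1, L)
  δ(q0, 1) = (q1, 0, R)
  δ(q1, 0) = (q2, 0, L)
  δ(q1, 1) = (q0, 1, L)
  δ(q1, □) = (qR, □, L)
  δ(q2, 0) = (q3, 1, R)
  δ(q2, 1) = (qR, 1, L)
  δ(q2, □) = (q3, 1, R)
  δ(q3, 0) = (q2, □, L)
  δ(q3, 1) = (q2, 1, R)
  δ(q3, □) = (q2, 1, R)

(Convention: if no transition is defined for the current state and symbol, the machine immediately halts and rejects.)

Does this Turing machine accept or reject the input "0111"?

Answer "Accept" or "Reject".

Execution trace:
Initial: [q0]0111
Step 1: δ(q0, 0) = (qA, 1, L) → [qA]□1111

The machine reaches the accept state qA and halts.

Answer: Accept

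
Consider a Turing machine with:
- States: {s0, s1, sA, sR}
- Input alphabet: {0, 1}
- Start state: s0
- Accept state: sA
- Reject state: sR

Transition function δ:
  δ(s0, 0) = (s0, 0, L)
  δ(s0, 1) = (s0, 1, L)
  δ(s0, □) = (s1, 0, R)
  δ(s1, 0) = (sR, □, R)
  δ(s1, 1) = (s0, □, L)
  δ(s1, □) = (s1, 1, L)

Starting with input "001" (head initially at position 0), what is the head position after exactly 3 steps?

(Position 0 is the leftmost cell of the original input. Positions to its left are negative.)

Execution trace (head position shown):
Step 0: [s0]001  (head at position 0)
Step 1: move left → [s0]□001  (head at position -1)
Step 2: move right → 0[s1]001  (head at position 0)
Step 3: move right → 0□[sR]01  (head at position 1)

After 3 steps, the head is at position 1.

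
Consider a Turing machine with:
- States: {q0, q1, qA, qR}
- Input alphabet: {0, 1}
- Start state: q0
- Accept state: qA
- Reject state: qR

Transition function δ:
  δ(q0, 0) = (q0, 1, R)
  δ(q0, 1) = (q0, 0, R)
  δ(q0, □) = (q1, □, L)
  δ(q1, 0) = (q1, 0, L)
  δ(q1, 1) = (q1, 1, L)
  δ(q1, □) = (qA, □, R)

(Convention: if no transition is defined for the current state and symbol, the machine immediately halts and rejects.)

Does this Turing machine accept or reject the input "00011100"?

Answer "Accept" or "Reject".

Execution trace:
Initial: [q0]00011100
Step 1: δ(q0, 0) = (q0, 1, R) → 1[q0]0011100
Step 2: δ(q0, 0) = (q0, 1, R) → 11[q0]011100
Step 3: δ(q0, 0) = (q0, 1, R) → 111[q0]11100
Step 4: δ(q0, 1) = (q0, 0, R) → 1110[q0]1100
Step 5: δ(q0, 1) = (q0, 0, R) → 11100[q0]100
Step 6: δ(q0, 1) = (q0, 0, R) → 111000[q0]00
Step 7: δ(q0, 0) = (q0, 1, R) → 1110001[q0]0
Step 8: δ(q0, 0) = (q0, 1, R) → 11100011[q0]□
Step 9: δ(q0, □) = (q1, □, L) → 1110001[q1]1□
Step 10: δ(q1, 1) = (q1, 1, L) → 111000[q1]11□
Step 11: δ(q1, 1) = (q1, 1, L) → 11100[q1]011□
Step 12: δ(q1, 0) = (q1, 0, L) → 1110[q1]0011□
Step 13: δ(q1, 0) = (q1, 0, L) → 111[q1]00011□
Step 14: δ(q1, 0) = (q1, 0, L) → 11[q1]100011□
Step 15: δ(q1, 1) = (q1, 1, L) → 1[q1]1100011□
Step 16: δ(q1, 1) = (q1, 1, L) → [q1]11100011□
Step 17: δ(q1, 1) = (q1, 1, L) → [q1]□11100011□
Step 18: δ(q1, □) = (qA, □, R) → □[qA]11100011□

The machine reaches the accept state qA and halts.

Answer: Accept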